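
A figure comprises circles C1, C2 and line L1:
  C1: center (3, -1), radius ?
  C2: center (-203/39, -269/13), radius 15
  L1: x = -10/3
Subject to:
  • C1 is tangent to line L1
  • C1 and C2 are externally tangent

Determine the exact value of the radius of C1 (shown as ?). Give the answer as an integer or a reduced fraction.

19/3

1. [C1‖L1]  r_C1² − 361/9 = 0  ⇒  r_C1 = 19/3 (r>0 drops 1)
2. [ext C1·C2]  r_C1² + 30r_C1 − 2071/9 = 0  ⇒  r_C1 = 19/3 (r>0 drops 1)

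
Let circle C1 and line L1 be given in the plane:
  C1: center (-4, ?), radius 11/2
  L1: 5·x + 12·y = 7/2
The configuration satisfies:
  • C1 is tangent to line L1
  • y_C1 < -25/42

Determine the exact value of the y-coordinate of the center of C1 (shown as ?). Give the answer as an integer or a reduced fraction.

-4

1. [C1‖L1]  y_C1² − (47/12)y_C1 − 95/3 = 0  ⇒  y_C1 = -4 or 95/12
2. given y_C1 < -25/42: keep -4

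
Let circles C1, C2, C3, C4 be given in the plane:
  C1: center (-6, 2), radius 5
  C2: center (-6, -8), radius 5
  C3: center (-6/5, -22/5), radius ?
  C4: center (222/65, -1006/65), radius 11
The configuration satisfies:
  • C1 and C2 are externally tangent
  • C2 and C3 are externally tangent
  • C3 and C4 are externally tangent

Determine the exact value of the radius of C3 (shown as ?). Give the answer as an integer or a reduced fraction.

1. [ext C2·C3]  r_C3² + 10r_C3 − 11 = 0  ⇒  r_C3 = 1 (r>0 drops 1)
2. [ext C3·C4]  r_C3² + 22r_C3 − 23 = 0  ⇒  r_C3 = 1 (r>0 drops 1)

1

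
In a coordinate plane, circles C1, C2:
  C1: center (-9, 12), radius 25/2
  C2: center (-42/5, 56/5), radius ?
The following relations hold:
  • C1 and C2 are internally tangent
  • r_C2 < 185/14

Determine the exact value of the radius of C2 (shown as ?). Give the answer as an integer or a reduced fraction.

23/2

1. [int C1,C2]  r_C2² − 25r_C2 + 621/4 = 0  ⇒  r_C2 = 23/2 or 27/2
2. given r_C2 < 185/14: keep 23/2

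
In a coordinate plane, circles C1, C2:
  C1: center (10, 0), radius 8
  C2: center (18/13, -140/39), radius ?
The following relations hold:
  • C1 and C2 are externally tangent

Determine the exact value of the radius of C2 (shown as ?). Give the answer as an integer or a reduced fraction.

1. [ext C1·C2]  r_C2² + 16r_C2 − 208/9 = 0  ⇒  r_C2 = 4/3 (r>0 drops 1)

4/3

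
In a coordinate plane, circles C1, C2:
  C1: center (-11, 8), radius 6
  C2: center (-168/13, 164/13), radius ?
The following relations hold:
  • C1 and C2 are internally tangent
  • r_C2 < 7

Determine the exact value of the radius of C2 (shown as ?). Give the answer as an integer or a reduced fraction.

1

1. [int C1,C2]  r_C2² − 12r_C2 + 11 = 0  ⇒  r_C2 = 1 or 11
2. given r_C2 < 7: keep 1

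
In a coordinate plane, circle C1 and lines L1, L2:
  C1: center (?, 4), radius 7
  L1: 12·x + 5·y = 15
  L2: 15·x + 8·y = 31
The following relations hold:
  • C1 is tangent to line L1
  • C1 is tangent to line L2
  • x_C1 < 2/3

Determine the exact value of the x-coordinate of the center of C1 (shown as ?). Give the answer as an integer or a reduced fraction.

1. [C1‖L1]  x_C1² + (5/6)x_C1 − 172/3 = 0  ⇒  x_C1 = -8 or 43/6
2. [C1‖L2]  x_C1² + (2/15)x_C1 − 944/15 = 0  ⇒  x_C1 = -8 or 118/15

-8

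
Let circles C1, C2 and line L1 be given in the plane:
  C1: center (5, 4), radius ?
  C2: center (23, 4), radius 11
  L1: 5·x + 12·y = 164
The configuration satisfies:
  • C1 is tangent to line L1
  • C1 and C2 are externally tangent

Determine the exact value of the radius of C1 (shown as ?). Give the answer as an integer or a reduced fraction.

1. [C1‖L1]  r_C1² − 49 = 0  ⇒  r_C1 = 7 (r>0 drops 1)
2. [ext C1·C2]  r_C1² + 22r_C1 − 203 = 0  ⇒  r_C1 = 7 (r>0 drops 1)

7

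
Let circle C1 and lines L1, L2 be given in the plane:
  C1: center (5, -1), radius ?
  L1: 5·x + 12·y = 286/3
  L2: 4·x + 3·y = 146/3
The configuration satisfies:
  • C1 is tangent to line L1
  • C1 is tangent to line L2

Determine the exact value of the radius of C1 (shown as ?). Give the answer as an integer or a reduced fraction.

1. [C1‖L1]  r_C1² − 361/9 = 0  ⇒  r_C1 = 19/3 (r>0 drops 1)
2. [C1‖L2]  r_C1² − 361/9 = 0  ⇒  r_C1 = 19/3 (r>0 drops 1)

19/3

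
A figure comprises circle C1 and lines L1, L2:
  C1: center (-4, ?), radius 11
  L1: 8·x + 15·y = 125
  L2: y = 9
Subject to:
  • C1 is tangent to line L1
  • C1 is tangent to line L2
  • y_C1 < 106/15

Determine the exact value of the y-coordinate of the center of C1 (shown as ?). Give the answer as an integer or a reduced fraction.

-2

1. [C1‖L1]  y_C1² − (314/15)y_C1 − 688/15 = 0  ⇒  y_C1 = -2 or 344/15
2. [C1‖L2]  y_C1² − 18y_C1 − 40 = 0  ⇒  y_C1 = -2 or 20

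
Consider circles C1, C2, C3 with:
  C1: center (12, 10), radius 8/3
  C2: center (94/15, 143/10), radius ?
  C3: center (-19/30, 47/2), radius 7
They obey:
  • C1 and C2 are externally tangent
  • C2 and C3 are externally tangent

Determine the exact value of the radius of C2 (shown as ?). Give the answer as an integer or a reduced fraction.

9/2

1. [ext C1·C2]  r_C2² + (16/3)r_C2 − 177/4 = 0  ⇒  r_C2 = 9/2 (r>0 drops 1)
2. [ext C2·C3]  r_C2² + 14r_C2 − 333/4 = 0  ⇒  r_C2 = 9/2 (r>0 drops 1)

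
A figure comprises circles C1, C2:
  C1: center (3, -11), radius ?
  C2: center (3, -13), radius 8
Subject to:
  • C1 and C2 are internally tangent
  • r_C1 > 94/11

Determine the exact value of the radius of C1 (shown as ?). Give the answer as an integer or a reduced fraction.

1. [int C1,C2]  r_C1² − 16r_C1 + 60 = 0  ⇒  r_C1 = 6 or 10
2. given r_C1 > 94/11: keep 10

10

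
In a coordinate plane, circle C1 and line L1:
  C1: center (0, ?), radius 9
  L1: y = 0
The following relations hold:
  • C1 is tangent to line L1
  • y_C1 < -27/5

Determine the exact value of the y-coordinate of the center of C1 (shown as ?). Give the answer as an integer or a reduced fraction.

1. [C1‖L1]  y_C1² − 81 = 0  ⇒  y_C1 = -9 or 9
2. given y_C1 < -27/5: keep -9

-9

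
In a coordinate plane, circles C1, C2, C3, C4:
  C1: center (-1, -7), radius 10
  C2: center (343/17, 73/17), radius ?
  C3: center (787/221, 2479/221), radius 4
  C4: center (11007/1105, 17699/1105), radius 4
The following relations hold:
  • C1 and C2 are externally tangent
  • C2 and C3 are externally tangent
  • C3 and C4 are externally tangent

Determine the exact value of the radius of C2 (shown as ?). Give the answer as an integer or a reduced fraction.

1. [ext C1·C2]  r_C2² + 20r_C2 − 476 = 0  ⇒  r_C2 = 14 (r>0 drops 1)
2. [ext C2·C3]  r_C2² + 8r_C2 − 308 = 0  ⇒  r_C2 = 14 (r>0 drops 1)

14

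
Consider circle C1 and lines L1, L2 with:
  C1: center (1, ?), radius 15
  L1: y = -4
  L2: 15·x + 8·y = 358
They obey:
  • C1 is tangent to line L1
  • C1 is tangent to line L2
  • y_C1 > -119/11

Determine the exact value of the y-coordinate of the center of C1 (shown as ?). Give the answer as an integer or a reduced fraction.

1. [C1‖L1]  y_C1² + 8y_C1 − 209 = 0  ⇒  y_C1 = -19 or 11
2. [C1‖L2]  y_C1² − (343/4)y_C1 + 3289/4 = 0  ⇒  y_C1 = 11 or 299/4

11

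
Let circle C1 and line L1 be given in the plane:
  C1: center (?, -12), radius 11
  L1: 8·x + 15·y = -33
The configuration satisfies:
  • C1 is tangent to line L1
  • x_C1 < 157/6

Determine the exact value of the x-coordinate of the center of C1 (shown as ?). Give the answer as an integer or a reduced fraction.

-5

1. [C1‖L1]  x_C1² − (147/4)x_C1 − 835/4 = 0  ⇒  x_C1 = -5 or 167/4
2. given x_C1 < 157/6: keep -5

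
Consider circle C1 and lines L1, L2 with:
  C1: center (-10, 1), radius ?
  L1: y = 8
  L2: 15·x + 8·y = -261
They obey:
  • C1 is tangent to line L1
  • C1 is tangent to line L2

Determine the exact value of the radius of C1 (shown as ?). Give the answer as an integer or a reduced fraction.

1. [C1‖L1]  r_C1² − 49 = 0  ⇒  r_C1 = 7 (r>0 drops 1)
2. [C1‖L2]  r_C1² − 49 = 0  ⇒  r_C1 = 7 (r>0 drops 1)

7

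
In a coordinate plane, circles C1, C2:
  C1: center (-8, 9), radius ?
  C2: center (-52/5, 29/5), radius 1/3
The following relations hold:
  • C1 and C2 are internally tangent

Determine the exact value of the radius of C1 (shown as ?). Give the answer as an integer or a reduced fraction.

13/3

1. [int C1,C2]  r_C1² − (2/3)r_C1 − 143/9 = 0  ⇒  r_C1 = 13/3 (r>0 drops 1)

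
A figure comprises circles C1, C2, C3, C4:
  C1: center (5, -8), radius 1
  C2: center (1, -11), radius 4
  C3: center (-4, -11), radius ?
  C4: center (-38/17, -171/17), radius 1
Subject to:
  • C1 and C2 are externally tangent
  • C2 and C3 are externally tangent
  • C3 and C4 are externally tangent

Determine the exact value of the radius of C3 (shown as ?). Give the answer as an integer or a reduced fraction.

1

1. [ext C2·C3]  r_C3² + 8r_C3 − 9 = 0  ⇒  r_C3 = 1 (r>0 drops 1)
2. [ext C3·C4]  r_C3² + 2r_C3 − 3 = 0  ⇒  r_C3 = 1 (r>0 drops 1)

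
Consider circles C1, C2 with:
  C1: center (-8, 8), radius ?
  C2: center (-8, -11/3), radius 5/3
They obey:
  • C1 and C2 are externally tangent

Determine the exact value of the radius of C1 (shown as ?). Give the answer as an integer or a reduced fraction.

1. [ext C1·C2]  r_C1² + (10/3)r_C1 − 400/3 = 0  ⇒  r_C1 = 10 (r>0 drops 1)

10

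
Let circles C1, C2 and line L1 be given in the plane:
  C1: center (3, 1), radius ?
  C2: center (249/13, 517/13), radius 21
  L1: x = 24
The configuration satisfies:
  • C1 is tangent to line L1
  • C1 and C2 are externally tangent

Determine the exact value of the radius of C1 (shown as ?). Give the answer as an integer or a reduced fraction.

1. [C1‖L1]  r_C1² − 441 = 0  ⇒  r_C1 = 21 (r>0 drops 1)
2. [ext C1·C2]  r_C1² + 42r_C1 − 1323 = 0  ⇒  r_C1 = 21 (r>0 drops 1)

21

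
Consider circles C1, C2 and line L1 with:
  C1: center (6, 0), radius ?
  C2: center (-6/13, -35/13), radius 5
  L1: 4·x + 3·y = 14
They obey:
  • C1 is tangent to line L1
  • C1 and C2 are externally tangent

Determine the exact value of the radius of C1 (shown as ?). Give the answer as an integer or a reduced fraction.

1. [C1‖L1]  r_C1² − 4 = 0  ⇒  r_C1 = 2 (r>0 drops 1)
2. [ext C1·C2]  r_C1² + 10r_C1 − 24 = 0  ⇒  r_C1 = 2 (r>0 drops 1)

2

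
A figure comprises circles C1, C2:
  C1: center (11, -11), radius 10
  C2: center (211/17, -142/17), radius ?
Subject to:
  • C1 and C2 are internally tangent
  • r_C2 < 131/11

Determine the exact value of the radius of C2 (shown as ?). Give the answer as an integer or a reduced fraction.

7

1. [int C1,C2]  r_C2² − 20r_C2 + 91 = 0  ⇒  r_C2 = 7 or 13
2. given r_C2 < 131/11: keep 7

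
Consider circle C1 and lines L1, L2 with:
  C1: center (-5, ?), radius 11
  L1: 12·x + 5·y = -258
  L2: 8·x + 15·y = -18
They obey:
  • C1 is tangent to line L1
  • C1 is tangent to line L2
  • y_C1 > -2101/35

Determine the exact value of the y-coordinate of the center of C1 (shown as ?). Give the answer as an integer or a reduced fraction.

-11

1. [C1‖L1]  y_C1² + (396/5)y_C1 + 3751/5 = 0  ⇒  y_C1 = -341/5 or -11
2. [C1‖L2]  y_C1² − (44/15)y_C1 − 2299/15 = 0  ⇒  y_C1 = -11 or 209/15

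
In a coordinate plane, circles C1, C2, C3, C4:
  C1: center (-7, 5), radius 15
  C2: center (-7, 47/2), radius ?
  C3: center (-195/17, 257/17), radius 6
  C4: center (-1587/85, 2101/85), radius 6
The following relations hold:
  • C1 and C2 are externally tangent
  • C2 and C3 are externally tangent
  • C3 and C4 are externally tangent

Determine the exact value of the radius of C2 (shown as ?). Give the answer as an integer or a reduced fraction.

7/2

1. [ext C1·C2]  r_C2² + 30r_C2 − 469/4 = 0  ⇒  r_C2 = 7/2 (r>0 drops 1)
2. [ext C2·C3]  r_C2² + 12r_C2 − 217/4 = 0  ⇒  r_C2 = 7/2 (r>0 drops 1)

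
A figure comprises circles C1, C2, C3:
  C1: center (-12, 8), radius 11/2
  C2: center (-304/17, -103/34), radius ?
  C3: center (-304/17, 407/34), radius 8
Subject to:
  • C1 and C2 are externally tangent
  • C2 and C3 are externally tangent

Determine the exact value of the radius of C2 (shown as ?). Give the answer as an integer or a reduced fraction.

1. [ext C1·C2]  r_C2² + 11r_C2 − 126 = 0  ⇒  r_C2 = 7 (r>0 drops 1)
2. [ext C2·C3]  r_C2² + 16r_C2 − 161 = 0  ⇒  r_C2 = 7 (r>0 drops 1)

7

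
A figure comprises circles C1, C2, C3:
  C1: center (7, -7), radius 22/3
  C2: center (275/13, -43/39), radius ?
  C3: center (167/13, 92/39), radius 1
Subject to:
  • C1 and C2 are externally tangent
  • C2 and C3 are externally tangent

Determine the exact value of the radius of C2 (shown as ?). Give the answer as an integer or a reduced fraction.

1. [ext C1·C2]  r_C2² + (44/3)r_C2 − 544/3 = 0  ⇒  r_C2 = 8 (r>0 drops 1)
2. [ext C2·C3]  r_C2² + 2r_C2 − 80 = 0  ⇒  r_C2 = 8 (r>0 drops 1)

8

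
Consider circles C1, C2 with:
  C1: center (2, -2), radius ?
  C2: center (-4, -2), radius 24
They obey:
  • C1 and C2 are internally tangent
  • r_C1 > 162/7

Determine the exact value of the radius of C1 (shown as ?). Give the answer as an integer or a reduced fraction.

30

1. [int C1,C2]  r_C1² − 48r_C1 + 540 = 0  ⇒  r_C1 = 18 or 30
2. given r_C1 > 162/7: keep 30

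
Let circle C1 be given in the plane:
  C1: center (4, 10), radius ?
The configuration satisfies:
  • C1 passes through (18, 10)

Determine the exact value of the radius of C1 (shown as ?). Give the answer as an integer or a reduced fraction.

1. [C1∋P]  r_C1² − 196 = 0  ⇒  r_C1 = 14 (r>0 drops 1)

14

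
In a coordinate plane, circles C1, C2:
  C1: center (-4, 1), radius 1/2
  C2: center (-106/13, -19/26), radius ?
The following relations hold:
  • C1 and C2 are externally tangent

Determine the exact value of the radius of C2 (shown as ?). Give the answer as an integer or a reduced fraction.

4

1. [ext C1·C2]  r_C2² + 1r_C2 − 20 = 0  ⇒  r_C2 = 4 (r>0 drops 1)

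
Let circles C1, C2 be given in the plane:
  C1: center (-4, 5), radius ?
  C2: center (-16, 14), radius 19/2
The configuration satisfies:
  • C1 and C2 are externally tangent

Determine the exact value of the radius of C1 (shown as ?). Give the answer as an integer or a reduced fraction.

11/2

1. [ext C1·C2]  r_C1² + 19r_C1 − 539/4 = 0  ⇒  r_C1 = 11/2 (r>0 drops 1)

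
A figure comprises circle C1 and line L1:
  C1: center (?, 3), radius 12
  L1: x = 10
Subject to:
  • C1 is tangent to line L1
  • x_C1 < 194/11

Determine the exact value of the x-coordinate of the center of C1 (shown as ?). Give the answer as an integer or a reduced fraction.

1. [C1‖L1]  x_C1² − 20x_C1 − 44 = 0  ⇒  x_C1 = -2 or 22
2. given x_C1 < 194/11: keep -2

-2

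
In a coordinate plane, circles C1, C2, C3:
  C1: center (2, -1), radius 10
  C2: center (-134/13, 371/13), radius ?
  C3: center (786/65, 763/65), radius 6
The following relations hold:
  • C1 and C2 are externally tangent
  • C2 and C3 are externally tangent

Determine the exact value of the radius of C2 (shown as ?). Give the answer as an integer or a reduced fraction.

1. [ext C1·C2]  r_C2² + 20r_C2 − 924 = 0  ⇒  r_C2 = 22 (r>0 drops 1)
2. [ext C2·C3]  r_C2² + 12r_C2 − 748 = 0  ⇒  r_C2 = 22 (r>0 drops 1)

22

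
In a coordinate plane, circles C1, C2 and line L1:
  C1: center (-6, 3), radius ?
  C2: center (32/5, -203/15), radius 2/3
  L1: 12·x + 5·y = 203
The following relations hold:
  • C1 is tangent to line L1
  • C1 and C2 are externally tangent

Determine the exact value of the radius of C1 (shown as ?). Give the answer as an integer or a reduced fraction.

20

1. [C1‖L1]  r_C1² − 400 = 0  ⇒  r_C1 = 20 (r>0 drops 1)
2. [ext C1·C2]  r_C1² + (4/3)r_C1 − 1280/3 = 0  ⇒  r_C1 = 20 (r>0 drops 1)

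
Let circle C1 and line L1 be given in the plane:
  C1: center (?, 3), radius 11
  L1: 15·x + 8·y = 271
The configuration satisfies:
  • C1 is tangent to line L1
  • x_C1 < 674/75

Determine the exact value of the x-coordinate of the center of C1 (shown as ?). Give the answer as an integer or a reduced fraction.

1. [C1‖L1]  x_C1² − (494/15)x_C1 + 1736/15 = 0  ⇒  x_C1 = 4 or 434/15
2. given x_C1 < 674/75: keep 4

4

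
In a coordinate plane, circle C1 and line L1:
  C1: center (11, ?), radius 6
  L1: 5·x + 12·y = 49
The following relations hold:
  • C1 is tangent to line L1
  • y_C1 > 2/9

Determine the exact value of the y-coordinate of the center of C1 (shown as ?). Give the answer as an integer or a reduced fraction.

6

1. [C1‖L1]  y_C1² + 1y_C1 − 42 = 0  ⇒  y_C1 = -7 or 6
2. given y_C1 > 2/9: keep 6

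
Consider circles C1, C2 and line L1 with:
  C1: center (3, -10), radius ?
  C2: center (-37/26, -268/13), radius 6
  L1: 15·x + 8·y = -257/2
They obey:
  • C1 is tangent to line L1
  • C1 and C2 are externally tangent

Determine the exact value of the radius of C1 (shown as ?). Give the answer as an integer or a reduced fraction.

11/2

1. [C1‖L1]  r_C1² − 121/4 = 0  ⇒  r_C1 = 11/2 (r>0 drops 1)
2. [ext C1·C2]  r_C1² + 12r_C1 − 385/4 = 0  ⇒  r_C1 = 11/2 (r>0 drops 1)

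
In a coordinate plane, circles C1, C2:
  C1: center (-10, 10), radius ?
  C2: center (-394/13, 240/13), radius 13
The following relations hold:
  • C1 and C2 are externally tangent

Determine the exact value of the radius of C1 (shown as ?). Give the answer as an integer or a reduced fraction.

9

1. [ext C1·C2]  r_C1² + 26r_C1 − 315 = 0  ⇒  r_C1 = 9 (r>0 drops 1)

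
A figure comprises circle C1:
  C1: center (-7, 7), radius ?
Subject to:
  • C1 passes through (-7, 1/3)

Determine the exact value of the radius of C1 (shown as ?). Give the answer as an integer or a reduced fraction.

20/3

1. [C1∋P]  r_C1² − 400/9 = 0  ⇒  r_C1 = 20/3 (r>0 drops 1)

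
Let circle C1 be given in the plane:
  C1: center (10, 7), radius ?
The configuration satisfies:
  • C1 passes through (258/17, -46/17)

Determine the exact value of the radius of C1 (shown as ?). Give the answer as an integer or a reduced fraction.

1. [C1∋P]  r_C1² − 121 = 0  ⇒  r_C1 = 11 (r>0 drops 1)

11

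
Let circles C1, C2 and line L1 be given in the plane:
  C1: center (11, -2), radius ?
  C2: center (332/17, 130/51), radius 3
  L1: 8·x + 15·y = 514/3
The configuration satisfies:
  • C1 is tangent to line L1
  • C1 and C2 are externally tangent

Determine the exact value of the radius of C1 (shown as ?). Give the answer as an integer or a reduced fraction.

20/3

1. [C1‖L1]  r_C1² − 400/9 = 0  ⇒  r_C1 = 20/3 (r>0 drops 1)
2. [ext C1·C2]  r_C1² + 6r_C1 − 760/9 = 0  ⇒  r_C1 = 20/3 (r>0 drops 1)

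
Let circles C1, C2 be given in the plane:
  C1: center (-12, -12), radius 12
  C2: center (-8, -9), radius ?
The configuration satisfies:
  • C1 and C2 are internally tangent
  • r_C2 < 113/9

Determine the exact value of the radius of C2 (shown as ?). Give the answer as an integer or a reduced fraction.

7

1. [int C1,C2]  r_C2² − 24r_C2 + 119 = 0  ⇒  r_C2 = 7 or 17
2. given r_C2 < 113/9: keep 7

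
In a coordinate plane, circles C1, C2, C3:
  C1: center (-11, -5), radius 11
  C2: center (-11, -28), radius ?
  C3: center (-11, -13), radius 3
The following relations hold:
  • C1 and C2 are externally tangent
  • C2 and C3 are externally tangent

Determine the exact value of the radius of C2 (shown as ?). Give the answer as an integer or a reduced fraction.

12

1. [ext C1·C2]  r_C2² + 22r_C2 − 408 = 0  ⇒  r_C2 = 12 (r>0 drops 1)
2. [ext C2·C3]  r_C2² + 6r_C2 − 216 = 0  ⇒  r_C2 = 12 (r>0 drops 1)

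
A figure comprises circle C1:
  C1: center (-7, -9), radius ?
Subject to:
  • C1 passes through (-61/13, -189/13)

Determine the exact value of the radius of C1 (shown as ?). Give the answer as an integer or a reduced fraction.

6

1. [C1∋P]  r_C1² − 36 = 0  ⇒  r_C1 = 6 (r>0 drops 1)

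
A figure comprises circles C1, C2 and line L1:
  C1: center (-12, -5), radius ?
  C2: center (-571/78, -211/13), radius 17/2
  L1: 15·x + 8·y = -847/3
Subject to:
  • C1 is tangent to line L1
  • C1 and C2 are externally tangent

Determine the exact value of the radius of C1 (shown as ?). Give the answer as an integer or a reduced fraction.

11/3

1. [C1‖L1]  r_C1² − 121/9 = 0  ⇒  r_C1 = 11/3 (r>0 drops 1)
2. [ext C1·C2]  r_C1² + 17r_C1 − 682/9 = 0  ⇒  r_C1 = 11/3 (r>0 drops 1)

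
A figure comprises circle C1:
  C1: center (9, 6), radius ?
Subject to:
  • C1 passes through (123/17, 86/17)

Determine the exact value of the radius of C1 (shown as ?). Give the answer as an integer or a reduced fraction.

2

1. [C1∋P]  r_C1² − 4 = 0  ⇒  r_C1 = 2 (r>0 drops 1)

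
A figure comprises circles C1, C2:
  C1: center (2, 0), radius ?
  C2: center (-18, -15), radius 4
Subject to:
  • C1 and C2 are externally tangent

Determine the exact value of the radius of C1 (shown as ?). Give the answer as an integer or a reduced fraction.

1. [ext C1·C2]  r_C1² + 8r_C1 − 609 = 0  ⇒  r_C1 = 21 (r>0 drops 1)

21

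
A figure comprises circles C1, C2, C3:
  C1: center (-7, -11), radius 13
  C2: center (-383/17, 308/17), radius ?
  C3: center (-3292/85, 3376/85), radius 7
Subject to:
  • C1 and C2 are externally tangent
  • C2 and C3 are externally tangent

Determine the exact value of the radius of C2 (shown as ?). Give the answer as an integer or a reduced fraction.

1. [ext C1·C2]  r_C2² + 26r_C2 − 920 = 0  ⇒  r_C2 = 20 (r>0 drops 1)
2. [ext C2·C3]  r_C2² + 14r_C2 − 680 = 0  ⇒  r_C2 = 20 (r>0 drops 1)

20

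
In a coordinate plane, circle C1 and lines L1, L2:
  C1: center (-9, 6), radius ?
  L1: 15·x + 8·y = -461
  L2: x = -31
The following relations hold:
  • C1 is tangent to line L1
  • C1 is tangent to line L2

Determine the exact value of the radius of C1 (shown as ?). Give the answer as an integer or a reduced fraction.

1. [C1‖L1]  r_C1² − 484 = 0  ⇒  r_C1 = 22 (r>0 drops 1)
2. [C1‖L2]  r_C1² − 484 = 0  ⇒  r_C1 = 22 (r>0 drops 1)

22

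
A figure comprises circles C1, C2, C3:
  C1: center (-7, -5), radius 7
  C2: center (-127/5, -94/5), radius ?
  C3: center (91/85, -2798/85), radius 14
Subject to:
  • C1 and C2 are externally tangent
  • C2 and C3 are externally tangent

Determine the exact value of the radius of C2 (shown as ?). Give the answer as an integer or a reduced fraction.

1. [ext C1·C2]  r_C2² + 14r_C2 − 480 = 0  ⇒  r_C2 = 16 (r>0 drops 1)
2. [ext C2·C3]  r_C2² + 28r_C2 − 704 = 0  ⇒  r_C2 = 16 (r>0 drops 1)

16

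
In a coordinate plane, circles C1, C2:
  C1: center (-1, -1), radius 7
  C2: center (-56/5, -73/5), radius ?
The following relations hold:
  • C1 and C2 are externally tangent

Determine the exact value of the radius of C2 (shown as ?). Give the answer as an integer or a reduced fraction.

10

1. [ext C1·C2]  r_C2² + 14r_C2 − 240 = 0  ⇒  r_C2 = 10 (r>0 drops 1)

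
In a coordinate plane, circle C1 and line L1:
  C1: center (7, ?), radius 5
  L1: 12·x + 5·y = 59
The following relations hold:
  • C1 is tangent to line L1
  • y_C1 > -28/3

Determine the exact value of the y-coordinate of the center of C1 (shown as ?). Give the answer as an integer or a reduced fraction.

1. [C1‖L1]  y_C1² + 10y_C1 − 144 = 0  ⇒  y_C1 = -18 or 8
2. given y_C1 > -28/3: keep 8

8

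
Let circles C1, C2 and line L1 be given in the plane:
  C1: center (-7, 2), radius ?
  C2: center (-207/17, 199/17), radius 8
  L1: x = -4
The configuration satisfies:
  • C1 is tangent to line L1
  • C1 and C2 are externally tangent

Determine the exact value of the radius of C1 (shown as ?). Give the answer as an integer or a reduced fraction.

3

1. [C1‖L1]  r_C1² − 9 = 0  ⇒  r_C1 = 3 (r>0 drops 1)
2. [ext C1·C2]  r_C1² + 16r_C1 − 57 = 0  ⇒  r_C1 = 3 (r>0 drops 1)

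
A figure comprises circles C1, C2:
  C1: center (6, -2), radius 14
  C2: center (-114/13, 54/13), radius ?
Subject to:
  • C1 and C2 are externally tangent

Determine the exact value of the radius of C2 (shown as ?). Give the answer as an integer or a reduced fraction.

1. [ext C1·C2]  r_C2² + 28r_C2 − 60 = 0  ⇒  r_C2 = 2 (r>0 drops 1)

2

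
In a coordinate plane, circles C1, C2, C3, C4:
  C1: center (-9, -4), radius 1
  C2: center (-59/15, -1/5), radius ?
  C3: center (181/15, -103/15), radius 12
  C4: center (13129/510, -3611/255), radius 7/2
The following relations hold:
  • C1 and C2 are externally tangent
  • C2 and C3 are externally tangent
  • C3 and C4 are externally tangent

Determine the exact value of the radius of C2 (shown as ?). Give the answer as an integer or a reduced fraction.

1. [ext C1·C2]  r_C2² + 2r_C2 − 352/9 = 0  ⇒  r_C2 = 16/3 (r>0 drops 1)
2. [ext C2·C3]  r_C2² + 24r_C2 − 1408/9 = 0  ⇒  r_C2 = 16/3 (r>0 drops 1)

16/3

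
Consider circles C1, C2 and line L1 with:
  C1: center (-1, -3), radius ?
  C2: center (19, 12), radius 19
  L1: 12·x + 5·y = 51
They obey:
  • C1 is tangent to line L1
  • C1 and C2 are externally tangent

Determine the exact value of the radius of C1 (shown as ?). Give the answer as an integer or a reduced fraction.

1. [C1‖L1]  r_C1² − 36 = 0  ⇒  r_C1 = 6 (r>0 drops 1)
2. [ext C1·C2]  r_C1² + 38r_C1 − 264 = 0  ⇒  r_C1 = 6 (r>0 drops 1)

6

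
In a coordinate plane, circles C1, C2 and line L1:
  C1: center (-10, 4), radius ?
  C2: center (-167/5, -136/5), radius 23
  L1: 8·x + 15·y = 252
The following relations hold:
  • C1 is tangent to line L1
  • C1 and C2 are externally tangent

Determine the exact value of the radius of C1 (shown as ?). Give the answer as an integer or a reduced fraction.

16

1. [C1‖L1]  r_C1² − 256 = 0  ⇒  r_C1 = 16 (r>0 drops 1)
2. [ext C1·C2]  r_C1² + 46r_C1 − 992 = 0  ⇒  r_C1 = 16 (r>0 drops 1)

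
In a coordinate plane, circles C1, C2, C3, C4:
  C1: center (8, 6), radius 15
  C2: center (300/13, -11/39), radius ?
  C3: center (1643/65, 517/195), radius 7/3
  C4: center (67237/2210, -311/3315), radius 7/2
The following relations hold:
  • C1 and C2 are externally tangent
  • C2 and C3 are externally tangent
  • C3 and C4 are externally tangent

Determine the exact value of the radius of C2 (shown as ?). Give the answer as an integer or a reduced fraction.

1. [ext C1·C2]  r_C2² + 30r_C2 − 376/9 = 0  ⇒  r_C2 = 4/3 (r>0 drops 1)
2. [ext C2·C3]  r_C2² + (14/3)r_C2 − 8 = 0  ⇒  r_C2 = 4/3 (r>0 drops 1)

4/3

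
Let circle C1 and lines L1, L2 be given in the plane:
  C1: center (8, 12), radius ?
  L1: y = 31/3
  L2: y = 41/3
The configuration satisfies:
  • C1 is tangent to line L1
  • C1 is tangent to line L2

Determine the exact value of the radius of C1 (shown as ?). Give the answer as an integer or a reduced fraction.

1. [C1‖L1]  r_C1² − 25/9 = 0  ⇒  r_C1 = 5/3 (r>0 drops 1)
2. [C1‖L2]  r_C1² − 25/9 = 0  ⇒  r_C1 = 5/3 (r>0 drops 1)

5/3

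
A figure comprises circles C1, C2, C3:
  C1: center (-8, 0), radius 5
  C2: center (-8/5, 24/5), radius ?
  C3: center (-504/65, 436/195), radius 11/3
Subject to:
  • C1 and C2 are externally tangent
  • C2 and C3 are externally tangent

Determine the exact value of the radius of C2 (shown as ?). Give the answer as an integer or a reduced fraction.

1. [ext C1·C2]  r_C2² + 10r_C2 − 39 = 0  ⇒  r_C2 = 3 (r>0 drops 1)
2. [ext C2·C3]  r_C2² + (22/3)r_C2 − 31 = 0  ⇒  r_C2 = 3 (r>0 drops 1)

3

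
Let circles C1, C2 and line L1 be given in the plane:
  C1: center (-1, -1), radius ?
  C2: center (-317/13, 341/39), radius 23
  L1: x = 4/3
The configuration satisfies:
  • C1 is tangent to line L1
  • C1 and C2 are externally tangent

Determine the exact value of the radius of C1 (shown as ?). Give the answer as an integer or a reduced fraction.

7/3

1. [C1‖L1]  r_C1² − 49/9 = 0  ⇒  r_C1 = 7/3 (r>0 drops 1)
2. [ext C1·C2]  r_C1² + 46r_C1 − 1015/9 = 0  ⇒  r_C1 = 7/3 (r>0 drops 1)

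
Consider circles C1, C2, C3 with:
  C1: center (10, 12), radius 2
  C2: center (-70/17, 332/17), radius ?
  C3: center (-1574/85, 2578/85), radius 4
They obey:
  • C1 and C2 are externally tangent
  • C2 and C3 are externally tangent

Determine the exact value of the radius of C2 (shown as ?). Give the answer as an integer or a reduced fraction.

1. [ext C1·C2]  r_C2² + 4r_C2 − 252 = 0  ⇒  r_C2 = 14 (r>0 drops 1)
2. [ext C2·C3]  r_C2² + 8r_C2 − 308 = 0  ⇒  r_C2 = 14 (r>0 drops 1)

14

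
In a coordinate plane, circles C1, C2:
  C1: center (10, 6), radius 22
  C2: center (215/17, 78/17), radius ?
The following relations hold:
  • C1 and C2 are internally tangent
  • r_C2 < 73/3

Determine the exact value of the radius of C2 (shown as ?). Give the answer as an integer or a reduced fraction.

19

1. [int C1,C2]  r_C2² − 44r_C2 + 475 = 0  ⇒  r_C2 = 19 or 25
2. given r_C2 < 73/3: keep 19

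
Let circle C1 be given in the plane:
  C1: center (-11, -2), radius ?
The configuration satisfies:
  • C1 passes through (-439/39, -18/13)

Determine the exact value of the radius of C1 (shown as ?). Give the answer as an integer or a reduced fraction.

2/3

1. [C1∋P]  r_C1² − 4/9 = 0  ⇒  r_C1 = 2/3 (r>0 drops 1)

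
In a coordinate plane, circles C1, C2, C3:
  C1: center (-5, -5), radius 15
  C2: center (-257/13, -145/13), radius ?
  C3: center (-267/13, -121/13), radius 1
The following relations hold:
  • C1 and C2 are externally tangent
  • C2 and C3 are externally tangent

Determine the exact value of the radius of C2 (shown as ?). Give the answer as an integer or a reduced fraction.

1. [ext C1·C2]  r_C2² + 30r_C2 − 31 = 0  ⇒  r_C2 = 1 (r>0 drops 1)
2. [ext C2·C3]  r_C2² + 2r_C2 − 3 = 0  ⇒  r_C2 = 1 (r>0 drops 1)

1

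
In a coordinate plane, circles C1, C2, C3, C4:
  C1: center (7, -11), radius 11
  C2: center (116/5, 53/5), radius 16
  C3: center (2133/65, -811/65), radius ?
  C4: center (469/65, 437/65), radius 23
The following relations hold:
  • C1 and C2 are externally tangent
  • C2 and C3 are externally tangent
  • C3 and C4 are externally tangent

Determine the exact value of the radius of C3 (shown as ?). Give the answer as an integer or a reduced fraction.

1. [ext C2·C3]  r_C3² + 32r_C3 − 369 = 0  ⇒  r_C3 = 9 (r>0 drops 1)
2. [ext C3·C4]  r_C3² + 46r_C3 − 495 = 0  ⇒  r_C3 = 9 (r>0 drops 1)

9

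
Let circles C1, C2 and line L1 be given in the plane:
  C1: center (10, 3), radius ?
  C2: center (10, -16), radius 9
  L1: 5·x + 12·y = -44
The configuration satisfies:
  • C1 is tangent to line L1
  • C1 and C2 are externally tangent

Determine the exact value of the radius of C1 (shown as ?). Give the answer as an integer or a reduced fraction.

10

1. [C1‖L1]  r_C1² − 100 = 0  ⇒  r_C1 = 10 (r>0 drops 1)
2. [ext C1·C2]  r_C1² + 18r_C1 − 280 = 0  ⇒  r_C1 = 10 (r>0 drops 1)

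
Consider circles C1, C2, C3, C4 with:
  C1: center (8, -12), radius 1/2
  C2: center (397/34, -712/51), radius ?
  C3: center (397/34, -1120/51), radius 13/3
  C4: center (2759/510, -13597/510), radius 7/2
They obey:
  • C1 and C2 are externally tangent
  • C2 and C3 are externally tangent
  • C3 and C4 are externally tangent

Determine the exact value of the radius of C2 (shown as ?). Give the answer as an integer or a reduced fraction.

11/3

1. [ext C1·C2]  r_C2² + 1r_C2 − 154/9 = 0  ⇒  r_C2 = 11/3 (r>0 drops 1)
2. [ext C2·C3]  r_C2² + (26/3)r_C2 − 407/9 = 0  ⇒  r_C2 = 11/3 (r>0 drops 1)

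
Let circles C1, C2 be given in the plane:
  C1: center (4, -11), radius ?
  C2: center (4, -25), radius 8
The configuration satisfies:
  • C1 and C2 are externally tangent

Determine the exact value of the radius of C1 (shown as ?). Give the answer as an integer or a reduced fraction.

6

1. [ext C1·C2]  r_C1² + 16r_C1 − 132 = 0  ⇒  r_C1 = 6 (r>0 drops 1)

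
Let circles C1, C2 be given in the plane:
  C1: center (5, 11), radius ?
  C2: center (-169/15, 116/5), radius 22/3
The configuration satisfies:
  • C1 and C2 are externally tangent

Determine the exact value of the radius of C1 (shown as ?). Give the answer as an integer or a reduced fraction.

13

1. [ext C1·C2]  r_C1² + (44/3)r_C1 − 1079/3 = 0  ⇒  r_C1 = 13 (r>0 drops 1)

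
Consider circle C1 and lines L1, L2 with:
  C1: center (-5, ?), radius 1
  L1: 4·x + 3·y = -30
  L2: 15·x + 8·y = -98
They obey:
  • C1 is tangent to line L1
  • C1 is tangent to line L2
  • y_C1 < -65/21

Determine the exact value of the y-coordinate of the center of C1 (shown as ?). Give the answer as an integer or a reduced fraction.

-5

1. [C1‖L1]  y_C1² + (20/3)y_C1 + 25/3 = 0  ⇒  y_C1 = -5 or -5/3
2. [C1‖L2]  y_C1² + (23/4)y_C1 + 15/4 = 0  ⇒  y_C1 = -5 or -3/4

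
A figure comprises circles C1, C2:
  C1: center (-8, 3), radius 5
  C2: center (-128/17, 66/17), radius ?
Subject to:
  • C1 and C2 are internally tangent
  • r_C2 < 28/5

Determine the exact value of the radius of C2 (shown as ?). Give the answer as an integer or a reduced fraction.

4

1. [int C1,C2]  r_C2² − 10r_C2 + 24 = 0  ⇒  r_C2 = 4 or 6
2. given r_C2 < 28/5: keep 4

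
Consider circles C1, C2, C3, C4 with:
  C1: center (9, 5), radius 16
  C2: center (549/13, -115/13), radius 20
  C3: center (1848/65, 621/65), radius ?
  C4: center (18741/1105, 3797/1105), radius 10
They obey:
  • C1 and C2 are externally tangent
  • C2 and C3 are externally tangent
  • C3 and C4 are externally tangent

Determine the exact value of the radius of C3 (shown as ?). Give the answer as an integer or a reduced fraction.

3

1. [ext C2·C3]  r_C3² + 40r_C3 − 129 = 0  ⇒  r_C3 = 3 (r>0 drops 1)
2. [ext C3·C4]  r_C3² + 20r_C3 − 69 = 0  ⇒  r_C3 = 3 (r>0 drops 1)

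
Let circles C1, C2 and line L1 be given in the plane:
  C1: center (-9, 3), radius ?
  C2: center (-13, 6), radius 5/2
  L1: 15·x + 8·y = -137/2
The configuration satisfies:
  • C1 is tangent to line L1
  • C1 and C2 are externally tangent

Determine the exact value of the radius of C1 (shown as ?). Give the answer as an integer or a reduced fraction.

5/2

1. [C1‖L1]  r_C1² − 25/4 = 0  ⇒  r_C1 = 5/2 (r>0 drops 1)
2. [ext C1·C2]  r_C1² + 5r_C1 − 75/4 = 0  ⇒  r_C1 = 5/2 (r>0 drops 1)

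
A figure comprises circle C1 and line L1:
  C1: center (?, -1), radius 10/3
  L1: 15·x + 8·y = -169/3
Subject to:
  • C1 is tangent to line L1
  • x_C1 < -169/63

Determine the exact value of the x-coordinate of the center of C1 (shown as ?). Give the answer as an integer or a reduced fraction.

1. [C1‖L1]  x_C1² + (58/9)x_C1 − 35/9 = 0  ⇒  x_C1 = -7 or 5/9
2. given x_C1 < -169/63: keep -7

-7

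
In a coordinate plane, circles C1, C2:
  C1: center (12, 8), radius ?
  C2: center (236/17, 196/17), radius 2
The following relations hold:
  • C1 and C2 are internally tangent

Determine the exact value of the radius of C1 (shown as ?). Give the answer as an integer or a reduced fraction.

6

1. [int C1,C2]  r_C1² − 4r_C1 − 12 = 0  ⇒  r_C1 = 6 (r>0 drops 1)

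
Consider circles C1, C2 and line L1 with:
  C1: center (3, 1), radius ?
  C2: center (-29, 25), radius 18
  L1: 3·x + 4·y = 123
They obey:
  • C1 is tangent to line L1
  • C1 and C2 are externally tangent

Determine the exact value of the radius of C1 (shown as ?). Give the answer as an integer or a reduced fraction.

22

1. [C1‖L1]  r_C1² − 484 = 0  ⇒  r_C1 = 22 (r>0 drops 1)
2. [ext C1·C2]  r_C1² + 36r_C1 − 1276 = 0  ⇒  r_C1 = 22 (r>0 drops 1)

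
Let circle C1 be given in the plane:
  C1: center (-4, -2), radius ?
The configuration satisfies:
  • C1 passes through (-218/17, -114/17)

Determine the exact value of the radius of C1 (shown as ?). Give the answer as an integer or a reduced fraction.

10

1. [C1∋P]  r_C1² − 100 = 0  ⇒  r_C1 = 10 (r>0 drops 1)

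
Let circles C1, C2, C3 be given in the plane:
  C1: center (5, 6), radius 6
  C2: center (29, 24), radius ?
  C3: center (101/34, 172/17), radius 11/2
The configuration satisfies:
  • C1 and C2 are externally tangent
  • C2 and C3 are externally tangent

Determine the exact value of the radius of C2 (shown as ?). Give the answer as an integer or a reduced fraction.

1. [ext C1·C2]  r_C2² + 12r_C2 − 864 = 0  ⇒  r_C2 = 24 (r>0 drops 1)
2. [ext C2·C3]  r_C2² + 11r_C2 − 840 = 0  ⇒  r_C2 = 24 (r>0 drops 1)

24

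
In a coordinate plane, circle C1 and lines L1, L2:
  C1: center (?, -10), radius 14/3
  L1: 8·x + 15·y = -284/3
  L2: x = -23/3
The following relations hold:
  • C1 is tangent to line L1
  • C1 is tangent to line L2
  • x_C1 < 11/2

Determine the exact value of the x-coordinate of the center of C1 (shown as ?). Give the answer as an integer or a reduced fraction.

-3

1. [C1‖L1]  x_C1² − (83/6)x_C1 − 101/2 = 0  ⇒  x_C1 = -3 or 101/6
2. [C1‖L2]  x_C1² + (46/3)x_C1 + 37 = 0  ⇒  x_C1 = -37/3 or -3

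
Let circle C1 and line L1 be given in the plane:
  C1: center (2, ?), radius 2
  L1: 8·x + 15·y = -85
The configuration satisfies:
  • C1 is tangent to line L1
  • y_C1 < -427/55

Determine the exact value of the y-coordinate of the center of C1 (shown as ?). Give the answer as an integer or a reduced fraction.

-9

1. [C1‖L1]  y_C1² + (202/15)y_C1 + 201/5 = 0  ⇒  y_C1 = -9 or -67/15
2. given y_C1 < -427/55: keep -9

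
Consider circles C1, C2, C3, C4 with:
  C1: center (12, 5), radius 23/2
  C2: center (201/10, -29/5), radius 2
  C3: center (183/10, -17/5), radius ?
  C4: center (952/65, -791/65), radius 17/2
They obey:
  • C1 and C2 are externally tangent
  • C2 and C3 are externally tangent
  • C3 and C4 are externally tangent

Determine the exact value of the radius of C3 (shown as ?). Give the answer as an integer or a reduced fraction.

1

1. [ext C2·C3]  r_C3² + 4r_C3 − 5 = 0  ⇒  r_C3 = 1 (r>0 drops 1)
2. [ext C3·C4]  r_C3² + 17r_C3 − 18 = 0  ⇒  r_C3 = 1 (r>0 drops 1)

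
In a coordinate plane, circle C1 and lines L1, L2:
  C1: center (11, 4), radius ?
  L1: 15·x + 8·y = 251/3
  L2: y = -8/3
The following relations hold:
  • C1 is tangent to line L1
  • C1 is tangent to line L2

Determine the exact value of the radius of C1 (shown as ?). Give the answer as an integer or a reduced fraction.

1. [C1‖L1]  r_C1² − 400/9 = 0  ⇒  r_C1 = 20/3 (r>0 drops 1)
2. [C1‖L2]  r_C1² − 400/9 = 0  ⇒  r_C1 = 20/3 (r>0 drops 1)

20/3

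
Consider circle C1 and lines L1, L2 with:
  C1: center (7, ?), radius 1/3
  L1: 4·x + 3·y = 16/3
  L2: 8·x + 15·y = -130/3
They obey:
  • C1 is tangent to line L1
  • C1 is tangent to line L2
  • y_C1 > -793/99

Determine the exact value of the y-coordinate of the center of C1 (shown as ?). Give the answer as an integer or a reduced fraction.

1. [C1‖L1]  y_C1² + (136/9)y_C1 + 511/9 = 0  ⇒  y_C1 = -73/9 or -7
2. [C1‖L2]  y_C1² + (596/45)y_C1 + 1967/45 = 0  ⇒  y_C1 = -7 or -281/45

-7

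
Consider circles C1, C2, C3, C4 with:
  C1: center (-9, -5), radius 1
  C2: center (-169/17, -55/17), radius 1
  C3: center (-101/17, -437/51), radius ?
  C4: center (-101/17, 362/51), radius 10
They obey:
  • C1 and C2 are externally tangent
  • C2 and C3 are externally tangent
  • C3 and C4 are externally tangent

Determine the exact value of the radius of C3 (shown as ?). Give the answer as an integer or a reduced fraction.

17/3

1. [ext C2·C3]  r_C3² + 2r_C3 − 391/9 = 0  ⇒  r_C3 = 17/3 (r>0 drops 1)
2. [ext C3·C4]  r_C3² + 20r_C3 − 1309/9 = 0  ⇒  r_C3 = 17/3 (r>0 drops 1)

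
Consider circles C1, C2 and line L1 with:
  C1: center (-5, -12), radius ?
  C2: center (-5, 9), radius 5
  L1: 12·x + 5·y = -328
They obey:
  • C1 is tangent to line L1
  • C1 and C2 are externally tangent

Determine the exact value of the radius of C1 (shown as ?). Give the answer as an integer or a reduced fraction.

1. [C1‖L1]  r_C1² − 256 = 0  ⇒  r_C1 = 16 (r>0 drops 1)
2. [ext C1·C2]  r_C1² + 10r_C1 − 416 = 0  ⇒  r_C1 = 16 (r>0 drops 1)

16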